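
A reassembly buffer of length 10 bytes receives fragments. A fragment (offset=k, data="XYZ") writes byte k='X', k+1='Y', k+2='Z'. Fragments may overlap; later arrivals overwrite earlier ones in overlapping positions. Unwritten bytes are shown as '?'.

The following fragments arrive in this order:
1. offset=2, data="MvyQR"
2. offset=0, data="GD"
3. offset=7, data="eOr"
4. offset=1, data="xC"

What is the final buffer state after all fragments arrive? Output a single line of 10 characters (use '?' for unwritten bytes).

Fragment 1: offset=2 data="MvyQR" -> buffer=??MvyQR???
Fragment 2: offset=0 data="GD" -> buffer=GDMvyQR???
Fragment 3: offset=7 data="eOr" -> buffer=GDMvyQReOr
Fragment 4: offset=1 data="xC" -> buffer=GxCvyQReOr

Answer: GxCvyQReOr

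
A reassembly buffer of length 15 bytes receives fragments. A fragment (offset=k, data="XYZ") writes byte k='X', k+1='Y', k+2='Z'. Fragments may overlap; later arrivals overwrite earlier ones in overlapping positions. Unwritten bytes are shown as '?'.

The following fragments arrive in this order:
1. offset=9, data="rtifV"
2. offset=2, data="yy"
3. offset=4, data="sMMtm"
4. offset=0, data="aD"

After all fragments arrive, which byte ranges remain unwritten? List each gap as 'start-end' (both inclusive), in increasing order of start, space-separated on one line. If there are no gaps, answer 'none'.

Fragment 1: offset=9 len=5
Fragment 2: offset=2 len=2
Fragment 3: offset=4 len=5
Fragment 4: offset=0 len=2
Gaps: 14-14

Answer: 14-14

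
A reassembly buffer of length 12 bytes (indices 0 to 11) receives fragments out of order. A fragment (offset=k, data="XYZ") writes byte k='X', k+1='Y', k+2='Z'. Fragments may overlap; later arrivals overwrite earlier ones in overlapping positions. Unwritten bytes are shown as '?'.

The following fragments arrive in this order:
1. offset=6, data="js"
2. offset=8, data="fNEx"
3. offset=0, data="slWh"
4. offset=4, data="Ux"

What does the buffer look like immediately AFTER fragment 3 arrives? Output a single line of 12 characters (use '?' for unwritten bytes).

Answer: slWh??jsfNEx

Derivation:
Fragment 1: offset=6 data="js" -> buffer=??????js????
Fragment 2: offset=8 data="fNEx" -> buffer=??????jsfNEx
Fragment 3: offset=0 data="slWh" -> buffer=slWh??jsfNEx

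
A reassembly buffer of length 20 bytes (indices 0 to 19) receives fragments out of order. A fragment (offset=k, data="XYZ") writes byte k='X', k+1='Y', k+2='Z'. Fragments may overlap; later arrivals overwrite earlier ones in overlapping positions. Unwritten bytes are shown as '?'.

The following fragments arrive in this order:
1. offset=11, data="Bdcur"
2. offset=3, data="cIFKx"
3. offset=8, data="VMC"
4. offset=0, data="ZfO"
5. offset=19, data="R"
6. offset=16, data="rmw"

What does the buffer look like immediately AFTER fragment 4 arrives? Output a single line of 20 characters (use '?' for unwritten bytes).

Fragment 1: offset=11 data="Bdcur" -> buffer=???????????Bdcur????
Fragment 2: offset=3 data="cIFKx" -> buffer=???cIFKx???Bdcur????
Fragment 3: offset=8 data="VMC" -> buffer=???cIFKxVMCBdcur????
Fragment 4: offset=0 data="ZfO" -> buffer=ZfOcIFKxVMCBdcur????

Answer: ZfOcIFKxVMCBdcur????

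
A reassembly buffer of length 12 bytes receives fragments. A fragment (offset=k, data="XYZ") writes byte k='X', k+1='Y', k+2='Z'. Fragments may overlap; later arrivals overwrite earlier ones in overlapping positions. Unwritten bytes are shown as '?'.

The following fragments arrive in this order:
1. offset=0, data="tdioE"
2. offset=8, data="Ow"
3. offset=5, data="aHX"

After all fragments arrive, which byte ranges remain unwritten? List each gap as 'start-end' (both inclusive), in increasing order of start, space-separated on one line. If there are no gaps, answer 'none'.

Fragment 1: offset=0 len=5
Fragment 2: offset=8 len=2
Fragment 3: offset=5 len=3
Gaps: 10-11

Answer: 10-11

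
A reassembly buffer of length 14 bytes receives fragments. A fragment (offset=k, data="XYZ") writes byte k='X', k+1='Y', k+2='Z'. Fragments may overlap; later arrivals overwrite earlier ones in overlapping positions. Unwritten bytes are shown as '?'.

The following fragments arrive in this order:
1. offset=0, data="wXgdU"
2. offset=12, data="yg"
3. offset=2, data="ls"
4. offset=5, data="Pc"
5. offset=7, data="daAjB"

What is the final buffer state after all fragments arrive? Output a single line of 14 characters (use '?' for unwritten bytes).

Fragment 1: offset=0 data="wXgdU" -> buffer=wXgdU?????????
Fragment 2: offset=12 data="yg" -> buffer=wXgdU???????yg
Fragment 3: offset=2 data="ls" -> buffer=wXlsU???????yg
Fragment 4: offset=5 data="Pc" -> buffer=wXlsUPc?????yg
Fragment 5: offset=7 data="daAjB" -> buffer=wXlsUPcdaAjByg

Answer: wXlsUPcdaAjByg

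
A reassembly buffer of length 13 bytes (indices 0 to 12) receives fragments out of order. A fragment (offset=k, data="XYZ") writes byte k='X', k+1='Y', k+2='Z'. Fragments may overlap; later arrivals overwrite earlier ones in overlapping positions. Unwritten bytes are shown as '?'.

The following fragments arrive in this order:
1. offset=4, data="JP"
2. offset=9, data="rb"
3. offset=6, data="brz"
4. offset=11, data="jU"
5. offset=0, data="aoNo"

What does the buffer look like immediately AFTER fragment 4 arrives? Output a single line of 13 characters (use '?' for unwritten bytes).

Fragment 1: offset=4 data="JP" -> buffer=????JP???????
Fragment 2: offset=9 data="rb" -> buffer=????JP???rb??
Fragment 3: offset=6 data="brz" -> buffer=????JPbrzrb??
Fragment 4: offset=11 data="jU" -> buffer=????JPbrzrbjU

Answer: ????JPbrzrbjU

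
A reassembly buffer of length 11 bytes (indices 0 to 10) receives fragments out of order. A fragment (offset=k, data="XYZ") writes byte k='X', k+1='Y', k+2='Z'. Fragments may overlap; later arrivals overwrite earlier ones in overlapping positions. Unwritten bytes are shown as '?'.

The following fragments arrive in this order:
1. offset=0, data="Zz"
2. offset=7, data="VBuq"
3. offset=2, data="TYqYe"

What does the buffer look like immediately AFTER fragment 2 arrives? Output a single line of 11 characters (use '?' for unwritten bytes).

Answer: Zz?????VBuq

Derivation:
Fragment 1: offset=0 data="Zz" -> buffer=Zz?????????
Fragment 2: offset=7 data="VBuq" -> buffer=Zz?????VBuq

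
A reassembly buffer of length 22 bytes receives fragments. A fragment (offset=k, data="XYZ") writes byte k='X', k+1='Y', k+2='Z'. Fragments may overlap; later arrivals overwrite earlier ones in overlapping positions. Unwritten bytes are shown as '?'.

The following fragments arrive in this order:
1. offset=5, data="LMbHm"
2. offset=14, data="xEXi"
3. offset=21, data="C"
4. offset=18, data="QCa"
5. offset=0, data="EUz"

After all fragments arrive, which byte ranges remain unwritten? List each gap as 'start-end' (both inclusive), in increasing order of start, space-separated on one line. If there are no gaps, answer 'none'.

Answer: 3-4 10-13

Derivation:
Fragment 1: offset=5 len=5
Fragment 2: offset=14 len=4
Fragment 3: offset=21 len=1
Fragment 4: offset=18 len=3
Fragment 5: offset=0 len=3
Gaps: 3-4 10-13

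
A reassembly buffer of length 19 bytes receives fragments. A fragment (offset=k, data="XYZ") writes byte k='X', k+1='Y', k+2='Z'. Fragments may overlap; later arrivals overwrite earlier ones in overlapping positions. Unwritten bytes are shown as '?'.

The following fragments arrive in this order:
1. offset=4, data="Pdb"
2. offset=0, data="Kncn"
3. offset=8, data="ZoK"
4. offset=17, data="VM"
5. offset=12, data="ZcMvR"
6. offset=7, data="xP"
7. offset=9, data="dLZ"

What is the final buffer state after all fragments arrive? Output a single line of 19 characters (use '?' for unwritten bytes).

Fragment 1: offset=4 data="Pdb" -> buffer=????Pdb????????????
Fragment 2: offset=0 data="Kncn" -> buffer=KncnPdb????????????
Fragment 3: offset=8 data="ZoK" -> buffer=KncnPdb?ZoK????????
Fragment 4: offset=17 data="VM" -> buffer=KncnPdb?ZoK??????VM
Fragment 5: offset=12 data="ZcMvR" -> buffer=KncnPdb?ZoK?ZcMvRVM
Fragment 6: offset=7 data="xP" -> buffer=KncnPdbxPoK?ZcMvRVM
Fragment 7: offset=9 data="dLZ" -> buffer=KncnPdbxPdLZZcMvRVM

Answer: KncnPdbxPdLZZcMvRVM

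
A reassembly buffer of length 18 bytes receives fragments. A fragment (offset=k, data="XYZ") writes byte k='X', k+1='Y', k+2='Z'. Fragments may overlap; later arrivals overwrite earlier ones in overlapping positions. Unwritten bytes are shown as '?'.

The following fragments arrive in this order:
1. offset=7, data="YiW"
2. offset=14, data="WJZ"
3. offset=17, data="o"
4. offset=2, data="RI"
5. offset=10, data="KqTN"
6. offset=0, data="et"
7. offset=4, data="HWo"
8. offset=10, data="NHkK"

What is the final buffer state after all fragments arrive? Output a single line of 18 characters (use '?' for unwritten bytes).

Answer: etRIHWoYiWNHkKWJZo

Derivation:
Fragment 1: offset=7 data="YiW" -> buffer=???????YiW????????
Fragment 2: offset=14 data="WJZ" -> buffer=???????YiW????WJZ?
Fragment 3: offset=17 data="o" -> buffer=???????YiW????WJZo
Fragment 4: offset=2 data="RI" -> buffer=??RI???YiW????WJZo
Fragment 5: offset=10 data="KqTN" -> buffer=??RI???YiWKqTNWJZo
Fragment 6: offset=0 data="et" -> buffer=etRI???YiWKqTNWJZo
Fragment 7: offset=4 data="HWo" -> buffer=etRIHWoYiWKqTNWJZo
Fragment 8: offset=10 data="NHkK" -> buffer=etRIHWoYiWNHkKWJZo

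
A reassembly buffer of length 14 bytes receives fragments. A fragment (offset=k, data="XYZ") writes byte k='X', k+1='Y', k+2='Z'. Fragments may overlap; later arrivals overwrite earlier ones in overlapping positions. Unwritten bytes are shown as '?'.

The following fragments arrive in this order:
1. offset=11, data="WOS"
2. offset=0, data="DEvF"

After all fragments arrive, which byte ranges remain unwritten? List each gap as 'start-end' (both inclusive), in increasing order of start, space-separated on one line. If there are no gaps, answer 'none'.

Fragment 1: offset=11 len=3
Fragment 2: offset=0 len=4
Gaps: 4-10

Answer: 4-10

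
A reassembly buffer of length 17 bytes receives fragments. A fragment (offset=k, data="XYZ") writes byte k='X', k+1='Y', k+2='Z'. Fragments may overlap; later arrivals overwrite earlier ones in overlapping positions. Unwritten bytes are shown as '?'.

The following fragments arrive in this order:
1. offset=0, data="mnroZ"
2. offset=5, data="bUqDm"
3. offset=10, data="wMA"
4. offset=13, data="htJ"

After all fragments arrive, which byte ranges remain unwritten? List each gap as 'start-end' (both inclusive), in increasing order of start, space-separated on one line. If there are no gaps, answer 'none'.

Fragment 1: offset=0 len=5
Fragment 2: offset=5 len=5
Fragment 3: offset=10 len=3
Fragment 4: offset=13 len=3
Gaps: 16-16

Answer: 16-16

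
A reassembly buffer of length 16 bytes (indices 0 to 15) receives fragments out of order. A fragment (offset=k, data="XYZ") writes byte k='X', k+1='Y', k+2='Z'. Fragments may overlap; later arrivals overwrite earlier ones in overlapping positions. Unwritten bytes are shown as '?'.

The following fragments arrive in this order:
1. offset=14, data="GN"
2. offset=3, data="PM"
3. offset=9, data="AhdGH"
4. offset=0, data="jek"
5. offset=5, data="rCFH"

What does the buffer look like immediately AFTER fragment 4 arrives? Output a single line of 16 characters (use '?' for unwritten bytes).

Answer: jekPM????AhdGHGN

Derivation:
Fragment 1: offset=14 data="GN" -> buffer=??????????????GN
Fragment 2: offset=3 data="PM" -> buffer=???PM?????????GN
Fragment 3: offset=9 data="AhdGH" -> buffer=???PM????AhdGHGN
Fragment 4: offset=0 data="jek" -> buffer=jekPM????AhdGHGN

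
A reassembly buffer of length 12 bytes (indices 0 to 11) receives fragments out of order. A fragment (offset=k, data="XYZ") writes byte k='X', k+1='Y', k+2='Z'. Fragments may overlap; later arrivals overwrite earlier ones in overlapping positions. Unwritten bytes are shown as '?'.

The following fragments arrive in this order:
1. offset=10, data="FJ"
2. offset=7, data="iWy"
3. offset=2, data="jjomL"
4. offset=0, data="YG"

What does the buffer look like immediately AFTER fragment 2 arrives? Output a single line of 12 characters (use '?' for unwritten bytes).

Answer: ???????iWyFJ

Derivation:
Fragment 1: offset=10 data="FJ" -> buffer=??????????FJ
Fragment 2: offset=7 data="iWy" -> buffer=???????iWyFJ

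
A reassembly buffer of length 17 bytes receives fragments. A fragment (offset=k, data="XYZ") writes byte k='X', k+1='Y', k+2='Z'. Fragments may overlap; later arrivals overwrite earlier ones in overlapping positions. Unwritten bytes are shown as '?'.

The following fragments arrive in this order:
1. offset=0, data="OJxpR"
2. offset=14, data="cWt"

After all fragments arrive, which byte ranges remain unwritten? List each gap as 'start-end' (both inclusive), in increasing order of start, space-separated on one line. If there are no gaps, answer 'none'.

Answer: 5-13

Derivation:
Fragment 1: offset=0 len=5
Fragment 2: offset=14 len=3
Gaps: 5-13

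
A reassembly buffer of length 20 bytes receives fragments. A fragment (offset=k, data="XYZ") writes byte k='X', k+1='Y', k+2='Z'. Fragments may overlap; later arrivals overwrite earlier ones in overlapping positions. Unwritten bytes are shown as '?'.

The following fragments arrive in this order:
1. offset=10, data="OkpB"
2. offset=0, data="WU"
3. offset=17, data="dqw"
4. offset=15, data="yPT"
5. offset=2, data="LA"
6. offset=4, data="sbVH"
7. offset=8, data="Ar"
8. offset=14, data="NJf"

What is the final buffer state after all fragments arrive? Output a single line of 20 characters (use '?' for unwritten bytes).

Answer: WULAsbVHArOkpBNJfTqw

Derivation:
Fragment 1: offset=10 data="OkpB" -> buffer=??????????OkpB??????
Fragment 2: offset=0 data="WU" -> buffer=WU????????OkpB??????
Fragment 3: offset=17 data="dqw" -> buffer=WU????????OkpB???dqw
Fragment 4: offset=15 data="yPT" -> buffer=WU????????OkpB?yPTqw
Fragment 5: offset=2 data="LA" -> buffer=WULA??????OkpB?yPTqw
Fragment 6: offset=4 data="sbVH" -> buffer=WULAsbVH??OkpB?yPTqw
Fragment 7: offset=8 data="Ar" -> buffer=WULAsbVHArOkpB?yPTqw
Fragment 8: offset=14 data="NJf" -> buffer=WULAsbVHArOkpBNJfTqw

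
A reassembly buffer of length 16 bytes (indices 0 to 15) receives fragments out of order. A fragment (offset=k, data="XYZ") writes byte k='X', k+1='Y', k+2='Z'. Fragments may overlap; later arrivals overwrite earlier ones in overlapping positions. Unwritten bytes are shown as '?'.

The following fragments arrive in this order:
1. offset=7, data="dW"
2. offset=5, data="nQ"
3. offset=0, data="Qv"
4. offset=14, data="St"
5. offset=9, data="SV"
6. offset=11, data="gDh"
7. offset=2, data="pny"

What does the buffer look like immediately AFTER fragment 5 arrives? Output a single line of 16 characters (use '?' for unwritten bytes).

Fragment 1: offset=7 data="dW" -> buffer=???????dW???????
Fragment 2: offset=5 data="nQ" -> buffer=?????nQdW???????
Fragment 3: offset=0 data="Qv" -> buffer=Qv???nQdW???????
Fragment 4: offset=14 data="St" -> buffer=Qv???nQdW?????St
Fragment 5: offset=9 data="SV" -> buffer=Qv???nQdWSV???St

Answer: Qv???nQdWSV???St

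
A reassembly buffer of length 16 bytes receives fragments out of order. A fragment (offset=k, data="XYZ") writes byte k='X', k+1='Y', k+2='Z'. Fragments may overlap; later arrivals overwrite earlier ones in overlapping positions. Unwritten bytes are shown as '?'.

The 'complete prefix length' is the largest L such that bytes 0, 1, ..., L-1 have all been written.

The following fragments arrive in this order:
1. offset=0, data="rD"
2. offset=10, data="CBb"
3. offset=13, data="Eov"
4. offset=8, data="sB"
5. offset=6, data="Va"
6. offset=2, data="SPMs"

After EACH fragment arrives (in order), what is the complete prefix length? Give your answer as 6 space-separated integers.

Answer: 2 2 2 2 2 16

Derivation:
Fragment 1: offset=0 data="rD" -> buffer=rD?????????????? -> prefix_len=2
Fragment 2: offset=10 data="CBb" -> buffer=rD????????CBb??? -> prefix_len=2
Fragment 3: offset=13 data="Eov" -> buffer=rD????????CBbEov -> prefix_len=2
Fragment 4: offset=8 data="sB" -> buffer=rD??????sBCBbEov -> prefix_len=2
Fragment 5: offset=6 data="Va" -> buffer=rD????VasBCBbEov -> prefix_len=2
Fragment 6: offset=2 data="SPMs" -> buffer=rDSPMsVasBCBbEov -> prefix_len=16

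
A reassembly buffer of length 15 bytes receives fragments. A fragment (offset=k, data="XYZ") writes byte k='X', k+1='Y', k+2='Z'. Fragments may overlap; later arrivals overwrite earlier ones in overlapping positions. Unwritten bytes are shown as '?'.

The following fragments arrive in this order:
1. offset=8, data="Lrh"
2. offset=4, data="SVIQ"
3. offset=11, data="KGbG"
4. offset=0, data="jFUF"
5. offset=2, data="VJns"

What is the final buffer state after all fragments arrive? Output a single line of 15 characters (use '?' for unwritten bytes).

Answer: jFVJnsIQLrhKGbG

Derivation:
Fragment 1: offset=8 data="Lrh" -> buffer=????????Lrh????
Fragment 2: offset=4 data="SVIQ" -> buffer=????SVIQLrh????
Fragment 3: offset=11 data="KGbG" -> buffer=????SVIQLrhKGbG
Fragment 4: offset=0 data="jFUF" -> buffer=jFUFSVIQLrhKGbG
Fragment 5: offset=2 data="VJns" -> buffer=jFVJnsIQLrhKGbG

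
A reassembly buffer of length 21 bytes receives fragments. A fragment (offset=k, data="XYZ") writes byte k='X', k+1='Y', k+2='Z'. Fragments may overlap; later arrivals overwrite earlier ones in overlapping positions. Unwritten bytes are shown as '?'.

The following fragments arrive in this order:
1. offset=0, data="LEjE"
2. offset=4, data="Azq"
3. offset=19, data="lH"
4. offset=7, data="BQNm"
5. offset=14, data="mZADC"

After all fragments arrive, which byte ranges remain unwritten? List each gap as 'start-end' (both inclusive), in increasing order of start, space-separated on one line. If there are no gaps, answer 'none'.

Fragment 1: offset=0 len=4
Fragment 2: offset=4 len=3
Fragment 3: offset=19 len=2
Fragment 4: offset=7 len=4
Fragment 5: offset=14 len=5
Gaps: 11-13

Answer: 11-13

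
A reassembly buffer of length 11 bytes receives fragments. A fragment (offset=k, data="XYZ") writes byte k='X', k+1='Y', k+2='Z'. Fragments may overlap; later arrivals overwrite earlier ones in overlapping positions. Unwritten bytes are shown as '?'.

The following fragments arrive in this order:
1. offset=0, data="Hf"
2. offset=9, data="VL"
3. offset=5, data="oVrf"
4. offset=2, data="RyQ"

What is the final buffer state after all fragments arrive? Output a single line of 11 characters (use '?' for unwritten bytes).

Answer: HfRyQoVrfVL

Derivation:
Fragment 1: offset=0 data="Hf" -> buffer=Hf?????????
Fragment 2: offset=9 data="VL" -> buffer=Hf???????VL
Fragment 3: offset=5 data="oVrf" -> buffer=Hf???oVrfVL
Fragment 4: offset=2 data="RyQ" -> buffer=HfRyQoVrfVL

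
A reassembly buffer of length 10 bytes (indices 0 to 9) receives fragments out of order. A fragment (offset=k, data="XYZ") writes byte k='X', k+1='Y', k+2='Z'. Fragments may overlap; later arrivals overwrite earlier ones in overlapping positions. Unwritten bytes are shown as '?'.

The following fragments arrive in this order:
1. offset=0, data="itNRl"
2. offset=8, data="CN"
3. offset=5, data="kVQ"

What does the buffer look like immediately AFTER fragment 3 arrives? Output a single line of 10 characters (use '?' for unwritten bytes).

Fragment 1: offset=0 data="itNRl" -> buffer=itNRl?????
Fragment 2: offset=8 data="CN" -> buffer=itNRl???CN
Fragment 3: offset=5 data="kVQ" -> buffer=itNRlkVQCN

Answer: itNRlkVQCN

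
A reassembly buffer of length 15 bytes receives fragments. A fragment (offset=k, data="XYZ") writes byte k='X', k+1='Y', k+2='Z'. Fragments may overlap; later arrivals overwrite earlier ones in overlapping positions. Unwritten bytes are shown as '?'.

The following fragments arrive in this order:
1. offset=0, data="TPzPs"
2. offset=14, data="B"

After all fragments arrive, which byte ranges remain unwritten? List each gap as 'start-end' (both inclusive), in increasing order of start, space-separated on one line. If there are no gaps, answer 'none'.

Fragment 1: offset=0 len=5
Fragment 2: offset=14 len=1
Gaps: 5-13

Answer: 5-13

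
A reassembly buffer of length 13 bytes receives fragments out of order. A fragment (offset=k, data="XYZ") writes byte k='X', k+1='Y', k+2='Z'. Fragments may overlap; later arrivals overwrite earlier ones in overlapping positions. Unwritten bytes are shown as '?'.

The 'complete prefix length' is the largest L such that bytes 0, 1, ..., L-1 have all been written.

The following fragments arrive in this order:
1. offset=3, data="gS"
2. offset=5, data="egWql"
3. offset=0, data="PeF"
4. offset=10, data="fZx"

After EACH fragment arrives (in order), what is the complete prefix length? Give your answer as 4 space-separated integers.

Answer: 0 0 10 13

Derivation:
Fragment 1: offset=3 data="gS" -> buffer=???gS???????? -> prefix_len=0
Fragment 2: offset=5 data="egWql" -> buffer=???gSegWql??? -> prefix_len=0
Fragment 3: offset=0 data="PeF" -> buffer=PeFgSegWql??? -> prefix_len=10
Fragment 4: offset=10 data="fZx" -> buffer=PeFgSegWqlfZx -> prefix_len=13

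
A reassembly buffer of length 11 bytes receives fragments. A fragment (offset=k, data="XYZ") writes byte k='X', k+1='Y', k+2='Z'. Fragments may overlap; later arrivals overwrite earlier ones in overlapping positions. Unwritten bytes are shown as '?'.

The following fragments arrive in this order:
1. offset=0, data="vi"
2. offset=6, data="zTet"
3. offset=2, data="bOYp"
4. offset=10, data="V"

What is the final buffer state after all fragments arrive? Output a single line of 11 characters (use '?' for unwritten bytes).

Answer: vibOYpzTetV

Derivation:
Fragment 1: offset=0 data="vi" -> buffer=vi?????????
Fragment 2: offset=6 data="zTet" -> buffer=vi????zTet?
Fragment 3: offset=2 data="bOYp" -> buffer=vibOYpzTet?
Fragment 4: offset=10 data="V" -> buffer=vibOYpzTetV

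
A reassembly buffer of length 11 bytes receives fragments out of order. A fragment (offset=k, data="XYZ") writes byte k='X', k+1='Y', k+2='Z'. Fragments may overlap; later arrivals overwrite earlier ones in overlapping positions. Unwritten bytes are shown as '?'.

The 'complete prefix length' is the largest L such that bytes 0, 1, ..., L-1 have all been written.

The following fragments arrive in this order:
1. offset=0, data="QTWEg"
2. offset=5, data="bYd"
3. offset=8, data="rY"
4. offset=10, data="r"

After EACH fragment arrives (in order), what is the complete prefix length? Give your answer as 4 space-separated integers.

Fragment 1: offset=0 data="QTWEg" -> buffer=QTWEg?????? -> prefix_len=5
Fragment 2: offset=5 data="bYd" -> buffer=QTWEgbYd??? -> prefix_len=8
Fragment 3: offset=8 data="rY" -> buffer=QTWEgbYdrY? -> prefix_len=10
Fragment 4: offset=10 data="r" -> buffer=QTWEgbYdrYr -> prefix_len=11

Answer: 5 8 10 11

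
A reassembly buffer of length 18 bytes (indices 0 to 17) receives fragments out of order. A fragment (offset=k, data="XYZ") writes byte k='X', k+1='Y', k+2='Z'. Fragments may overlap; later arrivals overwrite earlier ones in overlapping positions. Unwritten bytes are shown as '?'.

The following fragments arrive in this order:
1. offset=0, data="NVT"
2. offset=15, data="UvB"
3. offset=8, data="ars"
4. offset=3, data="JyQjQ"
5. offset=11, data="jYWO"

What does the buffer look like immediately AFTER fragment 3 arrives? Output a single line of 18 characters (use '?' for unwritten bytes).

Answer: NVT?????ars????UvB

Derivation:
Fragment 1: offset=0 data="NVT" -> buffer=NVT???????????????
Fragment 2: offset=15 data="UvB" -> buffer=NVT????????????UvB
Fragment 3: offset=8 data="ars" -> buffer=NVT?????ars????UvB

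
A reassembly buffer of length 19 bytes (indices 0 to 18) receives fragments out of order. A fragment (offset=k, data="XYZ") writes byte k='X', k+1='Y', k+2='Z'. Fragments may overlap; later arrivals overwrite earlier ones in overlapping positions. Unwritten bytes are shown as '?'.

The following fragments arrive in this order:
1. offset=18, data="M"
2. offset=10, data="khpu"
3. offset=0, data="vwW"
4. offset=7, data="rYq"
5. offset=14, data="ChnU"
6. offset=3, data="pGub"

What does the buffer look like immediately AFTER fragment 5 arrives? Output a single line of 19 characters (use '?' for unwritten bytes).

Fragment 1: offset=18 data="M" -> buffer=??????????????????M
Fragment 2: offset=10 data="khpu" -> buffer=??????????khpu????M
Fragment 3: offset=0 data="vwW" -> buffer=vwW???????khpu????M
Fragment 4: offset=7 data="rYq" -> buffer=vwW????rYqkhpu????M
Fragment 5: offset=14 data="ChnU" -> buffer=vwW????rYqkhpuChnUM

Answer: vwW????rYqkhpuChnUM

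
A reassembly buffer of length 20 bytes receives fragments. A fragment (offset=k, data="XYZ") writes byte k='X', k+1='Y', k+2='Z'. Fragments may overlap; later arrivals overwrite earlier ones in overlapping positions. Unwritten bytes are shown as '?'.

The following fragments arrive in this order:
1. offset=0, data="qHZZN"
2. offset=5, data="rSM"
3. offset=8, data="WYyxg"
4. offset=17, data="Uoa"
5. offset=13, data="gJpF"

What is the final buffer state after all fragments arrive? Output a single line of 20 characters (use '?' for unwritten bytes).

Answer: qHZZNrSMWYyxggJpFUoa

Derivation:
Fragment 1: offset=0 data="qHZZN" -> buffer=qHZZN???????????????
Fragment 2: offset=5 data="rSM" -> buffer=qHZZNrSM????????????
Fragment 3: offset=8 data="WYyxg" -> buffer=qHZZNrSMWYyxg???????
Fragment 4: offset=17 data="Uoa" -> buffer=qHZZNrSMWYyxg????Uoa
Fragment 5: offset=13 data="gJpF" -> buffer=qHZZNrSMWYyxggJpFUoa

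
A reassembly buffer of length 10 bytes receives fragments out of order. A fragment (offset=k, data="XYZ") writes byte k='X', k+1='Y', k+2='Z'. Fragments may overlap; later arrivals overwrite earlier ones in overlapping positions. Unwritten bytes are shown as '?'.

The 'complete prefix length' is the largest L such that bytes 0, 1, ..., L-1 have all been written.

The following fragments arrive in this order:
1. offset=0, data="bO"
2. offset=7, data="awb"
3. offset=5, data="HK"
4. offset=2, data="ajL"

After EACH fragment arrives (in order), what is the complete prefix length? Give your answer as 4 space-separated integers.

Answer: 2 2 2 10

Derivation:
Fragment 1: offset=0 data="bO" -> buffer=bO???????? -> prefix_len=2
Fragment 2: offset=7 data="awb" -> buffer=bO?????awb -> prefix_len=2
Fragment 3: offset=5 data="HK" -> buffer=bO???HKawb -> prefix_len=2
Fragment 4: offset=2 data="ajL" -> buffer=bOajLHKawb -> prefix_len=10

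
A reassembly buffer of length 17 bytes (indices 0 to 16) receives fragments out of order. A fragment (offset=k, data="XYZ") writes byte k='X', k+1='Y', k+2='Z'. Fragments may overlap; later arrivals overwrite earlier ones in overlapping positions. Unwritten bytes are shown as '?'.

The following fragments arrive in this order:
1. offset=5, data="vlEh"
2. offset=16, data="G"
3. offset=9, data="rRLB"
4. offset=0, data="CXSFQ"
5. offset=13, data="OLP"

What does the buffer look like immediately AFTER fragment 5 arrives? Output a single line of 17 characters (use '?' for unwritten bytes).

Fragment 1: offset=5 data="vlEh" -> buffer=?????vlEh????????
Fragment 2: offset=16 data="G" -> buffer=?????vlEh???????G
Fragment 3: offset=9 data="rRLB" -> buffer=?????vlEhrRLB???G
Fragment 4: offset=0 data="CXSFQ" -> buffer=CXSFQvlEhrRLB???G
Fragment 5: offset=13 data="OLP" -> buffer=CXSFQvlEhrRLBOLPG

Answer: CXSFQvlEhrRLBOLPG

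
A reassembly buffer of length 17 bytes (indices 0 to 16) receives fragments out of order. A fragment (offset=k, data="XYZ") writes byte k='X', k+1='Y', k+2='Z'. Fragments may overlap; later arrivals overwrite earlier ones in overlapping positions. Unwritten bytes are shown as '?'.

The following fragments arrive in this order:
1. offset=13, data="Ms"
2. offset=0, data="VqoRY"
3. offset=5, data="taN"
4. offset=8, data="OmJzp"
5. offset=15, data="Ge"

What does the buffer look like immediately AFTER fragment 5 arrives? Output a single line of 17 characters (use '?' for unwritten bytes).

Fragment 1: offset=13 data="Ms" -> buffer=?????????????Ms??
Fragment 2: offset=0 data="VqoRY" -> buffer=VqoRY????????Ms??
Fragment 3: offset=5 data="taN" -> buffer=VqoRYtaN?????Ms??
Fragment 4: offset=8 data="OmJzp" -> buffer=VqoRYtaNOmJzpMs??
Fragment 5: offset=15 data="Ge" -> buffer=VqoRYtaNOmJzpMsGe

Answer: VqoRYtaNOmJzpMsGe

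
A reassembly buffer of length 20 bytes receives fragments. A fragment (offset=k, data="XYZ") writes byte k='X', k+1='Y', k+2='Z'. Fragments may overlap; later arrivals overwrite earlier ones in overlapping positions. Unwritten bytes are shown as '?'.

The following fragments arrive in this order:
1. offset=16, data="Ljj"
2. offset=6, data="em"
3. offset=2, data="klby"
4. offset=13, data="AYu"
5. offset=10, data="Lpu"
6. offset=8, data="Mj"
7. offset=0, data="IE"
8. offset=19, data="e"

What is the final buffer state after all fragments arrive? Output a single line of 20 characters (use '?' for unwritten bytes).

Fragment 1: offset=16 data="Ljj" -> buffer=????????????????Ljj?
Fragment 2: offset=6 data="em" -> buffer=??????em????????Ljj?
Fragment 3: offset=2 data="klby" -> buffer=??klbyem????????Ljj?
Fragment 4: offset=13 data="AYu" -> buffer=??klbyem?????AYuLjj?
Fragment 5: offset=10 data="Lpu" -> buffer=??klbyem??LpuAYuLjj?
Fragment 6: offset=8 data="Mj" -> buffer=??klbyemMjLpuAYuLjj?
Fragment 7: offset=0 data="IE" -> buffer=IEklbyemMjLpuAYuLjj?
Fragment 8: offset=19 data="e" -> buffer=IEklbyemMjLpuAYuLjje

Answer: IEklbyemMjLpuAYuLjje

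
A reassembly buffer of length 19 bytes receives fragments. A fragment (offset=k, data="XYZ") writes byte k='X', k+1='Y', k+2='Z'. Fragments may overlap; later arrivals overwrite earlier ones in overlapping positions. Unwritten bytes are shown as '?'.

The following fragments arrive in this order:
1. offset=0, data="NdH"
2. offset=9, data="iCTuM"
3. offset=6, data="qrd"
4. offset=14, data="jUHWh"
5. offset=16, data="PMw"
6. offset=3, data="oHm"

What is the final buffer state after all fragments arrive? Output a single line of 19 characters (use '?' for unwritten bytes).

Fragment 1: offset=0 data="NdH" -> buffer=NdH????????????????
Fragment 2: offset=9 data="iCTuM" -> buffer=NdH??????iCTuM?????
Fragment 3: offset=6 data="qrd" -> buffer=NdH???qrdiCTuM?????
Fragment 4: offset=14 data="jUHWh" -> buffer=NdH???qrdiCTuMjUHWh
Fragment 5: offset=16 data="PMw" -> buffer=NdH???qrdiCTuMjUPMw
Fragment 6: offset=3 data="oHm" -> buffer=NdHoHmqrdiCTuMjUPMw

Answer: NdHoHmqrdiCTuMjUPMw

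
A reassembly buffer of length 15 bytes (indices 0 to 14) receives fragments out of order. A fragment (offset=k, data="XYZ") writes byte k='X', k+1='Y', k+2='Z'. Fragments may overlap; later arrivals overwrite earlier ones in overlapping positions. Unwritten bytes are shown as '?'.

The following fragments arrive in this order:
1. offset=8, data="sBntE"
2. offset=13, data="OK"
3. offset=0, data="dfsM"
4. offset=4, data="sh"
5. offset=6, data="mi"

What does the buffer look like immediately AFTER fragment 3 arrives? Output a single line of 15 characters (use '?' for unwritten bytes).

Answer: dfsM????sBntEOK

Derivation:
Fragment 1: offset=8 data="sBntE" -> buffer=????????sBntE??
Fragment 2: offset=13 data="OK" -> buffer=????????sBntEOK
Fragment 3: offset=0 data="dfsM" -> buffer=dfsM????sBntEOK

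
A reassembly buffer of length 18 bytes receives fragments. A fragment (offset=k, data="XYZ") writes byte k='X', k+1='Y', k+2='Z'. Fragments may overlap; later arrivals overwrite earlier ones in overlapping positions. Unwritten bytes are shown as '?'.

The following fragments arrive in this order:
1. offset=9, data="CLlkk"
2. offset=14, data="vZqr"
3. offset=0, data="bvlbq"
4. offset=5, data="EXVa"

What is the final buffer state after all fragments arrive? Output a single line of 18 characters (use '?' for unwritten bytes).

Fragment 1: offset=9 data="CLlkk" -> buffer=?????????CLlkk????
Fragment 2: offset=14 data="vZqr" -> buffer=?????????CLlkkvZqr
Fragment 3: offset=0 data="bvlbq" -> buffer=bvlbq????CLlkkvZqr
Fragment 4: offset=5 data="EXVa" -> buffer=bvlbqEXVaCLlkkvZqr

Answer: bvlbqEXVaCLlkkvZqr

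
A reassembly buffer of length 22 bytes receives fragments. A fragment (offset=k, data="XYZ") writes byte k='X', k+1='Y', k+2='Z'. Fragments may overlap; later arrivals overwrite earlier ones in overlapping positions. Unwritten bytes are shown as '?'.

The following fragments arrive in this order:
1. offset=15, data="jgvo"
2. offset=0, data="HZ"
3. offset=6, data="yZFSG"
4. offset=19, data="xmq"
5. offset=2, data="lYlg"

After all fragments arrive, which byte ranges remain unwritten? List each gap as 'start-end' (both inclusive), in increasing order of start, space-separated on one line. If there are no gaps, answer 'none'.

Answer: 11-14

Derivation:
Fragment 1: offset=15 len=4
Fragment 2: offset=0 len=2
Fragment 3: offset=6 len=5
Fragment 4: offset=19 len=3
Fragment 5: offset=2 len=4
Gaps: 11-14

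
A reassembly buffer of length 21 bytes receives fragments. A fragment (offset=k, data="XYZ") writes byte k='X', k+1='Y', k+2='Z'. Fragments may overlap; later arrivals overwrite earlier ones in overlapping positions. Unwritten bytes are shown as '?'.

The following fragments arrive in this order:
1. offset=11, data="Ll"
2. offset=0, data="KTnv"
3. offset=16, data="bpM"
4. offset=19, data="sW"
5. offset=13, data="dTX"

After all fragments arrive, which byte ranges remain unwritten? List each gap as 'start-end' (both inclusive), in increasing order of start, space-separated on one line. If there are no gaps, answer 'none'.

Fragment 1: offset=11 len=2
Fragment 2: offset=0 len=4
Fragment 3: offset=16 len=3
Fragment 4: offset=19 len=2
Fragment 5: offset=13 len=3
Gaps: 4-10

Answer: 4-10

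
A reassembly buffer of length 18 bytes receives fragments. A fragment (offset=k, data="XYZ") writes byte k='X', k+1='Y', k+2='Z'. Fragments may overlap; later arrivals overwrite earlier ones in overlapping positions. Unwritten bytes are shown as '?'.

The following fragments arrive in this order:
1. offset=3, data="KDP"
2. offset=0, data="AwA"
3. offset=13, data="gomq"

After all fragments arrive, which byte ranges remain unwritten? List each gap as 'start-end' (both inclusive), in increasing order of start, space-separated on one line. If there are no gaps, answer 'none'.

Fragment 1: offset=3 len=3
Fragment 2: offset=0 len=3
Fragment 3: offset=13 len=4
Gaps: 6-12 17-17

Answer: 6-12 17-17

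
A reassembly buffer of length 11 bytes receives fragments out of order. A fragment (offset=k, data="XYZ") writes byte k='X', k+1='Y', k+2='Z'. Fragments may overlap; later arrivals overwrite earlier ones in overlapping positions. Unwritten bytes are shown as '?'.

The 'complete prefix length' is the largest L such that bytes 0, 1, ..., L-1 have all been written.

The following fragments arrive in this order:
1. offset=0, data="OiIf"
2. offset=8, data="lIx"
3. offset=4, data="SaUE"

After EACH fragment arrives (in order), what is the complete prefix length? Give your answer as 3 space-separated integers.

Fragment 1: offset=0 data="OiIf" -> buffer=OiIf??????? -> prefix_len=4
Fragment 2: offset=8 data="lIx" -> buffer=OiIf????lIx -> prefix_len=4
Fragment 3: offset=4 data="SaUE" -> buffer=OiIfSaUElIx -> prefix_len=11

Answer: 4 4 11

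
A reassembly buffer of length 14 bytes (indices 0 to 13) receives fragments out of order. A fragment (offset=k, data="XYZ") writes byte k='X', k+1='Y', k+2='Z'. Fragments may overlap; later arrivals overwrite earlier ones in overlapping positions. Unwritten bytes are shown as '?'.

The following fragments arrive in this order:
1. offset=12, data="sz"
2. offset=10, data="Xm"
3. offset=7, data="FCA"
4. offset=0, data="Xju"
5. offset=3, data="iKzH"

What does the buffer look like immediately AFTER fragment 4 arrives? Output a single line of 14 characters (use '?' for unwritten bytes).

Answer: Xju????FCAXmsz

Derivation:
Fragment 1: offset=12 data="sz" -> buffer=????????????sz
Fragment 2: offset=10 data="Xm" -> buffer=??????????Xmsz
Fragment 3: offset=7 data="FCA" -> buffer=???????FCAXmsz
Fragment 4: offset=0 data="Xju" -> buffer=Xju????FCAXmsz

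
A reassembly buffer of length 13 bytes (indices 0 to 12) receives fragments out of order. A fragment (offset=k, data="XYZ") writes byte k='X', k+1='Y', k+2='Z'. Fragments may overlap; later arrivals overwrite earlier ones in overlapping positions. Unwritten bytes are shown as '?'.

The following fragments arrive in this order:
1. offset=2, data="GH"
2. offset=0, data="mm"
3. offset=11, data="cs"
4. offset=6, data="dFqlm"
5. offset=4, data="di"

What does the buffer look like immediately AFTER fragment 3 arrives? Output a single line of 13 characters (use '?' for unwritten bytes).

Fragment 1: offset=2 data="GH" -> buffer=??GH?????????
Fragment 2: offset=0 data="mm" -> buffer=mmGH?????????
Fragment 3: offset=11 data="cs" -> buffer=mmGH???????cs

Answer: mmGH???????cs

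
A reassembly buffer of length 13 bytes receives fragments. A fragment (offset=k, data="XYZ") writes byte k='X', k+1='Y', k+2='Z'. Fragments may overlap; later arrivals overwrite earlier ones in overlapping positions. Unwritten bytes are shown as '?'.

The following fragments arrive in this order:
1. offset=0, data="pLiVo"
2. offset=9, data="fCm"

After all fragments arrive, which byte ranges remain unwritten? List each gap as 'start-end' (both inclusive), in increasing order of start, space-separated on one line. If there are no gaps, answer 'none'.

Fragment 1: offset=0 len=5
Fragment 2: offset=9 len=3
Gaps: 5-8 12-12

Answer: 5-8 12-12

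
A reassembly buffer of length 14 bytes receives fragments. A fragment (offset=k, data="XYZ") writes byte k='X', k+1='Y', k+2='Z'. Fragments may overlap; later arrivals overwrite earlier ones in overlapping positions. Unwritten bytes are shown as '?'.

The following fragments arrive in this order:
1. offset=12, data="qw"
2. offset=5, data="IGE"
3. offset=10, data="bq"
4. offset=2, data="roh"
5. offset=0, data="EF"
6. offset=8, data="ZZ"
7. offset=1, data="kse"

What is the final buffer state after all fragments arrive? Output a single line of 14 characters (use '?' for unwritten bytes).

Answer: EksehIGEZZbqqw

Derivation:
Fragment 1: offset=12 data="qw" -> buffer=????????????qw
Fragment 2: offset=5 data="IGE" -> buffer=?????IGE????qw
Fragment 3: offset=10 data="bq" -> buffer=?????IGE??bqqw
Fragment 4: offset=2 data="roh" -> buffer=??rohIGE??bqqw
Fragment 5: offset=0 data="EF" -> buffer=EFrohIGE??bqqw
Fragment 6: offset=8 data="ZZ" -> buffer=EFrohIGEZZbqqw
Fragment 7: offset=1 data="kse" -> buffer=EksehIGEZZbqqw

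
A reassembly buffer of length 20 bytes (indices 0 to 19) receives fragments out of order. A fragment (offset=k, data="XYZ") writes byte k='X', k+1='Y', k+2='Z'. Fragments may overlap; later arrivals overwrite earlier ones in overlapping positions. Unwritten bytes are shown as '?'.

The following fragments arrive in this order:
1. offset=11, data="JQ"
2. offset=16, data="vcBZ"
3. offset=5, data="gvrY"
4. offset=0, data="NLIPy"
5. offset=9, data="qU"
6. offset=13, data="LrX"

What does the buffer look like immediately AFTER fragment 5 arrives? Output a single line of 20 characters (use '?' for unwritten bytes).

Answer: NLIPygvrYqUJQ???vcBZ

Derivation:
Fragment 1: offset=11 data="JQ" -> buffer=???????????JQ???????
Fragment 2: offset=16 data="vcBZ" -> buffer=???????????JQ???vcBZ
Fragment 3: offset=5 data="gvrY" -> buffer=?????gvrY??JQ???vcBZ
Fragment 4: offset=0 data="NLIPy" -> buffer=NLIPygvrY??JQ???vcBZ
Fragment 5: offset=9 data="qU" -> buffer=NLIPygvrYqUJQ???vcBZ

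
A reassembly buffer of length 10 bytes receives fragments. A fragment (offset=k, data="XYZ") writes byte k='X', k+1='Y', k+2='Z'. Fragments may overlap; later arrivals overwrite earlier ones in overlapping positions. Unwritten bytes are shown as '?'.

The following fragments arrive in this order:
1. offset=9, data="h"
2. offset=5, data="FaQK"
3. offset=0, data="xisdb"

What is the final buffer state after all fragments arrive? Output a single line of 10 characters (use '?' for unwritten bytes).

Answer: xisdbFaQKh

Derivation:
Fragment 1: offset=9 data="h" -> buffer=?????????h
Fragment 2: offset=5 data="FaQK" -> buffer=?????FaQKh
Fragment 3: offset=0 data="xisdb" -> buffer=xisdbFaQKh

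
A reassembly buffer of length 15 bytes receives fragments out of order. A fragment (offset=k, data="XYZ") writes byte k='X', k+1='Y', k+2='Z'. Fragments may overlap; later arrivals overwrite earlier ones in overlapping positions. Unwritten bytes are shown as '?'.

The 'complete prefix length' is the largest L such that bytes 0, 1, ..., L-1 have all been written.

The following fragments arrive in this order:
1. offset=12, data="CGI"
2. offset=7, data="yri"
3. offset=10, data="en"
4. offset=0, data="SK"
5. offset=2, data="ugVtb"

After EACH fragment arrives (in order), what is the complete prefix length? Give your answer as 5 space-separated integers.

Answer: 0 0 0 2 15

Derivation:
Fragment 1: offset=12 data="CGI" -> buffer=????????????CGI -> prefix_len=0
Fragment 2: offset=7 data="yri" -> buffer=???????yri??CGI -> prefix_len=0
Fragment 3: offset=10 data="en" -> buffer=???????yrienCGI -> prefix_len=0
Fragment 4: offset=0 data="SK" -> buffer=SK?????yrienCGI -> prefix_len=2
Fragment 5: offset=2 data="ugVtb" -> buffer=SKugVtbyrienCGI -> prefix_len=15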